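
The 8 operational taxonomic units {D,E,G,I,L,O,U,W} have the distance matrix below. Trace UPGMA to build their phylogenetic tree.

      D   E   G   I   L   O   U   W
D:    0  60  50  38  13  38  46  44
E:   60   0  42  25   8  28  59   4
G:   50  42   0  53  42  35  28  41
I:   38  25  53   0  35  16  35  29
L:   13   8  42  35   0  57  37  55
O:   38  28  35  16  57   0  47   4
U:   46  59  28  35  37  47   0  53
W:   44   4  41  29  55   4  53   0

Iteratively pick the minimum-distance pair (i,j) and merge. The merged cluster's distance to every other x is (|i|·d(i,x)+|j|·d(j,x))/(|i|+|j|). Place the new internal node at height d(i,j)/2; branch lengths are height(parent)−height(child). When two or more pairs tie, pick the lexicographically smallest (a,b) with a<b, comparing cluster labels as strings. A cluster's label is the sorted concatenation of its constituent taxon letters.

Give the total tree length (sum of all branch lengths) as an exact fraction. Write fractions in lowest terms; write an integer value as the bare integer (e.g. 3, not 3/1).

step 1: merge (E,W) at d=4; branch lengths E→2, W→2; new cluster EW
  updated: d(D,EW)=52, d(EW,G)=83/2, d(EW,I)=27, d(EW,L)=63/2, d(EW,O)=16, d(EW,U)=56
step 2: merge (D,L) at d=13; branch lengths D→13/2, L→13/2; new cluster DL
  updated: d(DL,EW)=167/4, d(DL,G)=46, d(DL,I)=73/2, d(DL,O)=95/2, d(DL,U)=83/2
step 3: merge (EW,O) at d=16; branch lengths EW→6, O→8; new cluster EOW
  updated: d(DL,EOW)=131/3, d(EOW,G)=118/3, d(EOW,I)=70/3, d(EOW,U)=53
step 4: merge (EOW,I) at d=70/3; branch lengths EOW→11/3, I→35/3; new cluster EIOW
  updated: d(DL,EIOW)=335/8, d(EIOW,G)=171/4, d(EIOW,U)=97/2
step 5: merge (G,U) at d=28; branch lengths G→14, U→14; new cluster GU
  updated: d(DL,GU)=175/4, d(EIOW,GU)=365/8
step 6: merge (DL,EIOW) at d=335/8; branch lengths DL→231/16, EIOW→445/48; new cluster DEILOW
  updated: d(DEILOW,GU)=45
step 7: merge (DEILOW,GU) at d=45; branch lengths DEILOW→25/16, GU→17/2; new cluster DEGILOUW
final tree: (((D:13/2,L:13/2):231/16,(((E:2,W:2):6,O:8):11/3,I:35/3):445/48):25/16,(G:14,U:14):17/2)
total length: 5189/48

5189/48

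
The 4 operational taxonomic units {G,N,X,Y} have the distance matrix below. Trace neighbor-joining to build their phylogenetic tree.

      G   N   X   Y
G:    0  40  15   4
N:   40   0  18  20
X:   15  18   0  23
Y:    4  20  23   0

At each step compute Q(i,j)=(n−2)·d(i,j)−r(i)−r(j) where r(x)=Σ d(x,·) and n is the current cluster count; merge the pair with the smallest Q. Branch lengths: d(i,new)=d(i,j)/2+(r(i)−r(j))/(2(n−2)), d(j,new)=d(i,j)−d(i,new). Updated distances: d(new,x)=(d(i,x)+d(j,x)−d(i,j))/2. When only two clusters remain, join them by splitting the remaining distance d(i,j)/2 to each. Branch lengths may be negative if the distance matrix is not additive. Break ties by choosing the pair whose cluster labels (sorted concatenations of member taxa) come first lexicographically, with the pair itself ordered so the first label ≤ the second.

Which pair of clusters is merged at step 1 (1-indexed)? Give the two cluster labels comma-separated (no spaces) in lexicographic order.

G,Y

step 1: merge (G,Y) at d=4, Q=-98; branch lengths G→5, Y→-1; new cluster GY
  updated: d(GY,N)=28, d(GY,X)=17
step 2: merge (GY,N) at d=28, Q=-63; branch lengths GY→27/2, N→29/2; new cluster GNY
  updated: d(GNY,X)=7/2
step 3: merge (GNY,X) at d=7/2; branch lengths GNY→7/4, X→7/4; new cluster GNXY
final tree: (((G:5,Y:-1):27/2,N:29/2):7/4,X:7/4)
total length: 71/2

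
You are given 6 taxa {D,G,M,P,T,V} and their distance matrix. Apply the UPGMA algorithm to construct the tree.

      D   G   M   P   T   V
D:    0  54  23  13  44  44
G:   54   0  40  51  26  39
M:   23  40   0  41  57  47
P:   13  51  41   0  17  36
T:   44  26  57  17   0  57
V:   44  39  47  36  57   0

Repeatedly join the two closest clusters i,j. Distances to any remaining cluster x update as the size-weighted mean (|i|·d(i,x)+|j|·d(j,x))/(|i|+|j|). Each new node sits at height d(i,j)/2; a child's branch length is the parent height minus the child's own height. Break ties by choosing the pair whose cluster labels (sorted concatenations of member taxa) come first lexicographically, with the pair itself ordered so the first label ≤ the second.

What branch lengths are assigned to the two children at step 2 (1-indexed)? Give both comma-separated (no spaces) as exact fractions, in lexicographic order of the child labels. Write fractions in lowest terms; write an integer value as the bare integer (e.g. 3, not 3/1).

step 1: merge (D,P) at d=13; branch lengths D→13/2, P→13/2; new cluster DP
  updated: d(DP,G)=105/2, d(DP,M)=32, d(DP,T)=61/2, d(DP,V)=40
step 2: merge (G,T) at d=26; branch lengths G→13, T→13; new cluster GT
  updated: d(DP,GT)=83/2, d(GT,M)=97/2, d(GT,V)=48
step 3: merge (DP,M) at d=32; branch lengths DP→19/2, M→16; new cluster DMP
  updated: d(DMP,GT)=263/6, d(DMP,V)=127/3
step 4: merge (DMP,V) at d=127/3; branch lengths DMP→31/6, V→127/6; new cluster DMPV
  updated: d(DMPV,GT)=359/8
step 5: merge (DMPV,GT) at d=359/8; branch lengths DMPV→61/48, GT→151/16; new cluster DGMPTV
final tree: ((((D:13/2,P:13/2):19/2,M:16):31/6,V:127/6):61/48,(G:13,T:13):151/16)
total length: 2437/24

13,13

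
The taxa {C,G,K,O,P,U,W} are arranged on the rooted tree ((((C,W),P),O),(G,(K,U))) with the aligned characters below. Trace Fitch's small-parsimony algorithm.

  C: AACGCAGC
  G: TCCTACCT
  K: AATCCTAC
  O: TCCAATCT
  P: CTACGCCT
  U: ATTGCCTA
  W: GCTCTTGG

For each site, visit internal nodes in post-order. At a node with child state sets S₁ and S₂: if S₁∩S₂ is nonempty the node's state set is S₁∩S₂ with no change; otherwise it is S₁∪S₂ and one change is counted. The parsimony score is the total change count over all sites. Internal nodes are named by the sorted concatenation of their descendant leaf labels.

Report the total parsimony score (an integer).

site 0, node CW: C={A} ∪ W={G} → {A,G} (+1)
site 0, node CPW: CW={A,G} ∪ P={C} → {A,C,G} (+1)
site 0, node COPW: CPW={A,C,G} ∪ O={T} → {A,C,G,T} (+1)
site 0, node KU: K={A} ∩ U={A} → {A} (+0)
site 0, node GKU: G={T} ∪ KU={A} → {A,T} (+1)
site 0, node CGKOPUW: COPW={A,C,G,T} ∩ GKU={A,T} → {A,T} (+0)
site 1, node CW: C={A} ∪ W={C} → {A,C} (+1)
site 1, node CPW: CW={A,C} ∪ P={T} → {A,C,T} (+1)
site 1, node COPW: CPW={A,C,T} ∩ O={C} → {C} (+0)
site 1, node KU: K={A} ∪ U={T} → {A,T} (+1)
site 1, node GKU: G={C} ∪ KU={A,T} → {A,C,T} (+1)
site 1, node CGKOPUW: COPW={C} ∩ GKU={A,C,T} → {C} (+0)
site 2, node CW: C={C} ∪ W={T} → {C,T} (+1)
site 2, node CPW: CW={C,T} ∪ P={A} → {A,C,T} (+1)
site 2, node COPW: CPW={A,C,T} ∩ O={C} → {C} (+0)
site 2, node KU: K={T} ∩ U={T} → {T} (+0)
site 2, node GKU: G={C} ∪ KU={T} → {C,T} (+1)
site 2, node CGKOPUW: COPW={C} ∩ GKU={C,T} → {C} (+0)
site 3, node CW: C={G} ∪ W={C} → {C,G} (+1)
site 3, node CPW: CW={C,G} ∩ P={C} → {C} (+0)
site 3, node COPW: CPW={C} ∪ O={A} → {A,C} (+1)
site 3, node KU: K={C} ∪ U={G} → {C,G} (+1)
site 3, node GKU: G={T} ∪ KU={C,G} → {C,G,T} (+1)
site 3, node CGKOPUW: COPW={A,C} ∩ GKU={C,G,T} → {C} (+0)
site 4, node CW: C={C} ∪ W={T} → {C,T} (+1)
site 4, node CPW: CW={C,T} ∪ P={G} → {C,G,T} (+1)
site 4, node COPW: CPW={C,G,T} ∪ O={A} → {A,C,G,T} (+1)
site 4, node KU: K={C} ∩ U={C} → {C} (+0)
site 4, node GKU: G={A} ∪ KU={C} → {A,C} (+1)
site 4, node CGKOPUW: COPW={A,C,G,T} ∩ GKU={A,C} → {A,C} (+0)
site 5, node CW: C={A} ∪ W={T} → {A,T} (+1)
site 5, node CPW: CW={A,T} ∪ P={C} → {A,C,T} (+1)
site 5, node COPW: CPW={A,C,T} ∩ O={T} → {T} (+0)
site 5, node KU: K={T} ∪ U={C} → {C,T} (+1)
site 5, node GKU: G={C} ∩ KU={C,T} → {C} (+0)
site 5, node CGKOPUW: COPW={T} ∪ GKU={C} → {C,T} (+1)
site 6, node CW: C={G} ∩ W={G} → {G} (+0)
site 6, node CPW: CW={G} ∪ P={C} → {C,G} (+1)
site 6, node COPW: CPW={C,G} ∩ O={C} → {C} (+0)
site 6, node KU: K={A} ∪ U={T} → {A,T} (+1)
site 6, node GKU: G={C} ∪ KU={A,T} → {A,C,T} (+1)
site 6, node CGKOPUW: COPW={C} ∩ GKU={A,C,T} → {C} (+0)
site 7, node CW: C={C} ∪ W={G} → {C,G} (+1)
site 7, node CPW: CW={C,G} ∪ P={T} → {C,G,T} (+1)
site 7, node COPW: CPW={C,G,T} ∩ O={T} → {T} (+0)
site 7, node KU: K={C} ∪ U={A} → {A,C} (+1)
site 7, node GKU: G={T} ∪ KU={A,C} → {A,C,T} (+1)
site 7, node CGKOPUW: COPW={T} ∩ GKU={A,C,T} → {T} (+0)
per-site changes: [4, 4, 3, 4, 4, 4, 3, 4]; total = 30

30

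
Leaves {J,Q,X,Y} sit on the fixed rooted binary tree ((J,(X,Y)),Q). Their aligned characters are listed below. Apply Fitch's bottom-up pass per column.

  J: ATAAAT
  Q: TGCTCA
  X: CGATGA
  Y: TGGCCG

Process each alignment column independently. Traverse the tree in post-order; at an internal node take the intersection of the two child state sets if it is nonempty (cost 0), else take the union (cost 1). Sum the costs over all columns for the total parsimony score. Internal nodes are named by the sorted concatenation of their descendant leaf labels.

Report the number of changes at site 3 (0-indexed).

site 0, node XY: X={C} ∪ Y={T} → {C,T} (+1)
site 0, node JXY: J={A} ∪ XY={C,T} → {A,C,T} (+1)
site 0, node JQXY: JXY={A,C,T} ∩ Q={T} → {T} (+0)
site 1, node XY: X={G} ∩ Y={G} → {G} (+0)
site 1, node JXY: J={T} ∪ XY={G} → {G,T} (+1)
site 1, node JQXY: JXY={G,T} ∩ Q={G} → {G} (+0)
site 2, node XY: X={A} ∪ Y={G} → {A,G} (+1)
site 2, node JXY: J={A} ∩ XY={A,G} → {A} (+0)
site 2, node JQXY: JXY={A} ∪ Q={C} → {A,C} (+1)
site 3, node XY: X={T} ∪ Y={C} → {C,T} (+1)
site 3, node JXY: J={A} ∪ XY={C,T} → {A,C,T} (+1)
site 3, node JQXY: JXY={A,C,T} ∩ Q={T} → {T} (+0)
site 4, node XY: X={G} ∪ Y={C} → {C,G} (+1)
site 4, node JXY: J={A} ∪ XY={C,G} → {A,C,G} (+1)
site 4, node JQXY: JXY={A,C,G} ∩ Q={C} → {C} (+0)
site 5, node XY: X={A} ∪ Y={G} → {A,G} (+1)
site 5, node JXY: J={T} ∪ XY={A,G} → {A,G,T} (+1)
site 5, node JQXY: JXY={A,G,T} ∩ Q={A} → {A} (+0)
per-site changes: [2, 1, 2, 2, 2, 2]; total = 11

2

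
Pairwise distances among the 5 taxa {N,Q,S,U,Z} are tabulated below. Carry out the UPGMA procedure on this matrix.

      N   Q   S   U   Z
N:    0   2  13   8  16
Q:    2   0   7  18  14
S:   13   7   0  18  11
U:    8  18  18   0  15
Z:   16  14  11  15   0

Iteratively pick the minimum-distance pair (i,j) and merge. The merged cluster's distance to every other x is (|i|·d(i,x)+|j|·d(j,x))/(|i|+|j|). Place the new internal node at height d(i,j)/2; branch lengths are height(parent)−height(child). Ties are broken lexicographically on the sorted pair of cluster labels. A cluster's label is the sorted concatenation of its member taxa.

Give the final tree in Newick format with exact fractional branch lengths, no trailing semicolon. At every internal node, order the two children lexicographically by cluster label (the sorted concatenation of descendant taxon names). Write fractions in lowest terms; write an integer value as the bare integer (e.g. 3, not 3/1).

step 1: merge (N,Q) at d=2; branch lengths N→1, Q→1; new cluster NQ
  updated: d(NQ,S)=10, d(NQ,U)=13, d(NQ,Z)=15
step 2: merge (NQ,S) at d=10; branch lengths NQ→4, S→5; new cluster NQS
  updated: d(NQS,U)=44/3, d(NQS,Z)=41/3
step 3: merge (NQS,Z) at d=41/3; branch lengths NQS→11/6, Z→41/6; new cluster NQSZ
  updated: d(NQSZ,U)=59/4
step 4: merge (NQSZ,U) at d=59/4; branch lengths NQSZ→13/24, U→59/8; new cluster NQSUZ
final tree: ((((N:1,Q:1):4,S:5):11/6,Z:41/6):13/24,U:59/8)
total length: 331/12

((((N:1,Q:1):4,S:5):11/6,Z:41/6):13/24,U:59/8)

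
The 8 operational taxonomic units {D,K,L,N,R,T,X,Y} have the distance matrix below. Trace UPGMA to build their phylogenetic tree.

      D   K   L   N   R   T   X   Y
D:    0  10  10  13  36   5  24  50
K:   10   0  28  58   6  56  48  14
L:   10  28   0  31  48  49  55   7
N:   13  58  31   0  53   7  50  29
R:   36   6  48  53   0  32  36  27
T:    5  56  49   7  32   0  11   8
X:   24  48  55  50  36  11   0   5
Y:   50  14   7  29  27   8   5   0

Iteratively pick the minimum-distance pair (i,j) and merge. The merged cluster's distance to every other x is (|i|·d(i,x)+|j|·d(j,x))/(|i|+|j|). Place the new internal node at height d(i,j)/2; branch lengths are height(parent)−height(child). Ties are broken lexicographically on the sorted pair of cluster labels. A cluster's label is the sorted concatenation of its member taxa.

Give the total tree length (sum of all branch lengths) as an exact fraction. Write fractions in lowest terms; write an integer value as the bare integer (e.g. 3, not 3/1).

797/10

step 1: merge (D,T) at d=5; branch lengths D→5/2, T→5/2; new cluster DT
  updated: d(DT,K)=33, d(DT,L)=59/2, d(DT,N)=10, d(DT,R)=34, d(DT,X)=35/2, d(DT,Y)=29
step 2: merge (X,Y) at d=5; branch lengths X→5/2, Y→5/2; new cluster XY
  updated: d(DT,XY)=93/4, d(K,XY)=31, d(L,XY)=31, d(N,XY)=79/2, d(R,XY)=63/2
step 3: merge (K,R) at d=6; branch lengths K→3, R→3; new cluster KR
  updated: d(DT,KR)=67/2, d(KR,L)=38, d(KR,N)=111/2, d(KR,XY)=125/4
step 4: merge (DT,N) at d=10; branch lengths DT→5/2, N→5; new cluster DNT
  updated: d(DNT,KR)=245/6, d(DNT,L)=30, d(DNT,XY)=86/3
step 5: merge (DNT,XY) at d=86/3; branch lengths DNT→28/3, XY→71/6; new cluster DNTXY
  updated: d(DNTXY,KR)=37, d(DNTXY,L)=152/5
step 6: merge (DNTXY,L) at d=152/5; branch lengths DNTXY→13/15, L→76/5; new cluster DLNTXY
  updated: d(DLNTXY,KR)=223/6
step 7: merge (DLNTXY,KR) at d=223/6; branch lengths DLNTXY→203/60, KR→187/12; new cluster DKLNRTXY
final tree: (((((D:5/2,T:5/2):5/2,N:5):28/3,(X:5/2,Y:5/2):71/6):13/15,L:76/5):203/60,(K:3,R:3):187/12)
total length: 797/10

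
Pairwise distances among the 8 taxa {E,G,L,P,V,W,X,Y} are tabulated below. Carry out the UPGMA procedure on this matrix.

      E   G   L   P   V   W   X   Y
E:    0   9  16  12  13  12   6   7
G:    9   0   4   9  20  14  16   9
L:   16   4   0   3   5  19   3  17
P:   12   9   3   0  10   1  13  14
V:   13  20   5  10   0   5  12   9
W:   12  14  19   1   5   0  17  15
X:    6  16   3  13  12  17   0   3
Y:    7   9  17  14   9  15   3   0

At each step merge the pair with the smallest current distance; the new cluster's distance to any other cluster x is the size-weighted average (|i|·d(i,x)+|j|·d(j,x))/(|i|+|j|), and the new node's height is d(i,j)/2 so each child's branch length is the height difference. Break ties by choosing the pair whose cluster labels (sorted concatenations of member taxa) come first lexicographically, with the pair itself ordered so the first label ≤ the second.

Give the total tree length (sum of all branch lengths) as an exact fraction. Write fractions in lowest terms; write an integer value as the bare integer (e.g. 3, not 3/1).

iteration 1: select P,W (d=1); attach at lengths (1/2, 1/2); label the merged cluster PW
  updated: d(E,PW)=12, d(G,PW)=23/2, d(L,PW)=11, d(PW,V)=15/2, d(PW,X)=15, d(PW,Y)=29/2
iteration 2: select L,X (d=3); attach at lengths (3/2, 3/2); label the merged cluster LX
  updated: d(E,LX)=11, d(G,LX)=10, d(LX,PW)=13, d(LX,V)=17/2, d(LX,Y)=10
iteration 3: select E,Y (d=7); attach at lengths (7/2, 7/2); label the merged cluster EY
  updated: d(EY,G)=9, d(EY,LX)=21/2, d(EY,PW)=53/4, d(EY,V)=11
iteration 4: select PW,V (d=15/2); attach at lengths (13/4, 15/4); label the merged cluster PVW
  updated: d(EY,PVW)=25/2, d(G,PVW)=43/3, d(LX,PVW)=23/2
iteration 5: select EY,G (d=9); attach at lengths (1, 9/2); label the merged cluster EGY
  updated: d(EGY,LX)=31/3, d(EGY,PVW)=118/9
iteration 6: select EGY,LX (d=31/3); attach at lengths (2/3, 11/3); label the merged cluster EGLXY
  updated: d(EGLXY,PVW)=187/15
iteration 7: select EGLXY,PVW (d=187/15); attach at lengths (16/15, 149/60); label the merged cluster EGLPVWXY
final tree: ((((E:7/2,Y:7/2):1,G:9/2):2/3,(L:3/2,X:3/2):11/3):16/15,((P:1/2,W:1/2):13/4,V:15/4):149/60)
total length: 1883/60

1883/60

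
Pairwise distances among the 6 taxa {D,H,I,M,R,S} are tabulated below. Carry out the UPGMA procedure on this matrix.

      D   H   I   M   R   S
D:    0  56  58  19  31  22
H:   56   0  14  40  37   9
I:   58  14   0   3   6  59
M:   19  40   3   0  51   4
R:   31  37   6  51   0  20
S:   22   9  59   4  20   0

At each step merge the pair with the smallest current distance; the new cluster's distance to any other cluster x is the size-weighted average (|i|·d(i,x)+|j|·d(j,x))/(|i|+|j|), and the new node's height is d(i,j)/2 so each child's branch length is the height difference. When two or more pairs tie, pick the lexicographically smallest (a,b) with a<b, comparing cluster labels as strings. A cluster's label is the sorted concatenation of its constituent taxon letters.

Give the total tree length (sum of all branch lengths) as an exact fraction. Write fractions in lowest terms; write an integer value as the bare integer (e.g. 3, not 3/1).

1. join I+M (d=3) ⇒ IM; edges |I|=3/2, |M|=3/2
  updated: d(D,IM)=77/2, d(H,IM)=27, d(IM,R)=57/2, d(IM,S)=63/2
2. join H+S (d=9) ⇒ HS; edges |H|=9/2, |S|=9/2
  updated: d(D,HS)=39, d(HS,IM)=117/4, d(HS,R)=57/2
3. join HS+R (d=57/2) ⇒ HRS; edges |HS|=39/4, |R|=57/4
  updated: d(D,HRS)=109/3, d(HRS,IM)=29
4. join HRS+IM (d=29) ⇒ HIMRS; edges |HRS|=1/4, |IM|=13
  updated: d(D,HIMRS)=186/5
5. join D+HIMRS (d=186/5) ⇒ DHIMRS; edges |D|=93/5, |HIMRS|=41/10
final tree: (D:93/5,(((H:9/2,S:9/2):39/4,R:57/4):1/4,(I:3/2,M:3/2):13):41/10)
total length: 1439/20

1439/20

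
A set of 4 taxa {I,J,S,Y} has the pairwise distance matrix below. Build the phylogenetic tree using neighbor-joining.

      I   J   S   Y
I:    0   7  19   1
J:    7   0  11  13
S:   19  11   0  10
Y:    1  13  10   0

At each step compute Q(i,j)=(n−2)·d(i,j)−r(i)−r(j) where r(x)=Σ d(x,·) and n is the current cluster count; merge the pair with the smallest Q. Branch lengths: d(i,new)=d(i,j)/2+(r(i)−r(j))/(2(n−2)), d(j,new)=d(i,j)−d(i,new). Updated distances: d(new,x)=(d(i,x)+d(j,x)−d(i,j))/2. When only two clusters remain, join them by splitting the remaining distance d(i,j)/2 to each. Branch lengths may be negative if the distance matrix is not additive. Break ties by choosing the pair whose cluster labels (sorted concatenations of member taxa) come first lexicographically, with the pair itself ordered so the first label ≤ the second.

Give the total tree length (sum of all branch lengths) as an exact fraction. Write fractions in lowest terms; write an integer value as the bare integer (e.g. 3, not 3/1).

73/4

iteration 1: select I,Y (d=1, Q=-49); attach at lengths (5/4, -1/4); label the merged cluster IY
  updated: d(IY,J)=19/2, d(IY,S)=14
iteration 2: select IY,J (d=19/2, Q=-69/2); attach at lengths (25/4, 13/4); label the merged cluster IJY
  updated: d(IJY,S)=31/4
iteration 3: select IJY,S (d=31/4); attach at lengths (31/8, 31/8); label the merged cluster IJSY
final tree: (((I:5/4,Y:-1/4):25/4,J:13/4):31/8,S:31/8)
total length: 73/4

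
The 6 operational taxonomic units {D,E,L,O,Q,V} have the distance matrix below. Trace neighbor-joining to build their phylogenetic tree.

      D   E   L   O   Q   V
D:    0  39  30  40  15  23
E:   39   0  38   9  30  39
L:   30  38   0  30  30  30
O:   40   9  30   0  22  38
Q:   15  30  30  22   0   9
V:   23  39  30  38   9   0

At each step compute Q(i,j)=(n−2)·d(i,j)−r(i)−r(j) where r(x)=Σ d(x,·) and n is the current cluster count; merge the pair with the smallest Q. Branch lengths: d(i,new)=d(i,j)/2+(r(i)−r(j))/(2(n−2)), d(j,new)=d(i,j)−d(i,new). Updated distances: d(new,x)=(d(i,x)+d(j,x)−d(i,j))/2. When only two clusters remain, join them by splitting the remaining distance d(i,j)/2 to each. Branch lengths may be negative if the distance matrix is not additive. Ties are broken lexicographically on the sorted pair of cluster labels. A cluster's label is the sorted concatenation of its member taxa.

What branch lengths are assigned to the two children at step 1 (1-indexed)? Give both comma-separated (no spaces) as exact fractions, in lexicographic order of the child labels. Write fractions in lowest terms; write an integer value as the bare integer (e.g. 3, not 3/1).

iteration 1: select E,O (d=9, Q=-258); attach at lengths (13/2, 5/2); label the merged cluster EO
  updated: d(D,EO)=35, d(EO,L)=59/2, d(EO,Q)=43/2, d(EO,V)=34
iteration 2: select EO,L (d=59/2, Q=-151); attach at lengths (89/6, 44/3); label the merged cluster ELO
  updated: d(D,ELO)=71/4, d(ELO,Q)=11, d(ELO,V)=69/4
iteration 3: select D,ELO (d=71/4, Q=-265/4); attach at lengths (181/16, 103/16); label the merged cluster DELO
  updated: d(DELO,Q)=33/8, d(DELO,V)=45/4
iteration 4: select DELO,Q (d=33/8, Q=-195/8); attach at lengths (51/16, 15/16); label the merged cluster DELOQ
  updated: d(DELOQ,V)=129/16
iteration 5: select DELOQ,V (d=129/16); attach at lengths (129/32, 129/32); label the merged cluster DELOQV
final tree: (((D:181/16,((E:13/2,O:5/2):89/6,L:44/3):103/16):51/16,Q:15/16):129/32,V:129/32)
total length: 1095/16

13/2,5/2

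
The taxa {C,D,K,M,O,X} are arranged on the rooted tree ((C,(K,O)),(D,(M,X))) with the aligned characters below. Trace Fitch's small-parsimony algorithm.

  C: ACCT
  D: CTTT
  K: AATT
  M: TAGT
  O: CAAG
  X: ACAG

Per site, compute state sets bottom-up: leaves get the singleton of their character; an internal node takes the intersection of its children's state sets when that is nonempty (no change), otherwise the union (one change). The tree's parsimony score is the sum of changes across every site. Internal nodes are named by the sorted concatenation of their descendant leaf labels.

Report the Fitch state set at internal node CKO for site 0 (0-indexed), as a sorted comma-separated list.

A

site 0, node KO: K={A} ∪ O={C} → {A,C} (+1)
site 0, node CKO: C={A} ∩ KO={A,C} → {A} (+0)
site 0, node MX: M={T} ∪ X={A} → {A,T} (+1)
site 0, node DMX: D={C} ∪ MX={A,T} → {A,C,T} (+1)
site 0, node CDKMOX: CKO={A} ∩ DMX={A,C,T} → {A} (+0)
site 1, node KO: K={A} ∩ O={A} → {A} (+0)
site 1, node CKO: C={C} ∪ KO={A} → {A,C} (+1)
site 1, node MX: M={A} ∪ X={C} → {A,C} (+1)
site 1, node DMX: D={T} ∪ MX={A,C} → {A,C,T} (+1)
site 1, node CDKMOX: CKO={A,C} ∩ DMX={A,C,T} → {A,C} (+0)
site 2, node KO: K={T} ∪ O={A} → {A,T} (+1)
site 2, node CKO: C={C} ∪ KO={A,T} → {A,C,T} (+1)
site 2, node MX: M={G} ∪ X={A} → {A,G} (+1)
site 2, node DMX: D={T} ∪ MX={A,G} → {A,G,T} (+1)
site 2, node CDKMOX: CKO={A,C,T} ∩ DMX={A,G,T} → {A,T} (+0)
site 3, node KO: K={T} ∪ O={G} → {G,T} (+1)
site 3, node CKO: C={T} ∩ KO={G,T} → {T} (+0)
site 3, node MX: M={T} ∪ X={G} → {G,T} (+1)
site 3, node DMX: D={T} ∩ MX={G,T} → {T} (+0)
site 3, node CDKMOX: CKO={T} ∩ DMX={T} → {T} (+0)
per-site changes: [3, 3, 4, 2]; total = 12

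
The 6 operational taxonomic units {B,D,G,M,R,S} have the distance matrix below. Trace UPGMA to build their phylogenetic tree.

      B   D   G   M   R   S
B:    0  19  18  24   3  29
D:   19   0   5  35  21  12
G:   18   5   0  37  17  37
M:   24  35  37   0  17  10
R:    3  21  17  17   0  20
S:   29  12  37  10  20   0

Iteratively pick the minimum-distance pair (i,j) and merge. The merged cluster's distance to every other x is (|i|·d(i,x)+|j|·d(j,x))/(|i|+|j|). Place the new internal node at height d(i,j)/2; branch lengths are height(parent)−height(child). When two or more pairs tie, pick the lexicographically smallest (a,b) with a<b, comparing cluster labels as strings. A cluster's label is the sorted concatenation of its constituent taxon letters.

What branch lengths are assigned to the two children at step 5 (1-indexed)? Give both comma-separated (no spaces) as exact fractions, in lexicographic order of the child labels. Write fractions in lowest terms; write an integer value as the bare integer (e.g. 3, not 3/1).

1. join B+R (d=3) ⇒ BR; edges |B|=3/2, |R|=3/2
  updated: d(BR,D)=20, d(BR,G)=35/2, d(BR,M)=41/2, d(BR,S)=49/2
2. join D+G (d=5) ⇒ DG; edges |D|=5/2, |G|=5/2
  updated: d(BR,DG)=75/4, d(DG,M)=36, d(DG,S)=49/2
3. join M+S (d=10) ⇒ MS; edges |M|=5, |S|=5
  updated: d(BR,MS)=45/2, d(DG,MS)=121/4
4. join BR+DG (d=75/4) ⇒ BDGR; edges |BR|=63/8, |DG|=55/8
  updated: d(BDGR,MS)=211/8
5. join BDGR+MS (d=211/8) ⇒ BDGMRS; edges |BDGR|=61/16, |MS|=131/16
final tree: (((B:3/2,R:3/2):63/8,(D:5/2,G:5/2):55/8):61/16,(M:5,S:5):131/16)
total length: 179/4

61/16,131/16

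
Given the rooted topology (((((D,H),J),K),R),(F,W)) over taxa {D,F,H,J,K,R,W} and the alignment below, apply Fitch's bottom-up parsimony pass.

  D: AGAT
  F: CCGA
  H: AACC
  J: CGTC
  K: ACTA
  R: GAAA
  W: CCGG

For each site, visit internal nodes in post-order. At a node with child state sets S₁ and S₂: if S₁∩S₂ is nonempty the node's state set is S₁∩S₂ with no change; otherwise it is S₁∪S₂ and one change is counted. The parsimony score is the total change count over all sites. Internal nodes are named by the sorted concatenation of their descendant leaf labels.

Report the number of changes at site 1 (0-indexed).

site 0, node DH: D={A} ∩ H={A} → {A} (+0)
site 0, node DHJ: DH={A} ∪ J={C} → {A,C} (+1)
site 0, node DHJK: DHJ={A,C} ∩ K={A} → {A} (+0)
site 0, node DHJKR: DHJK={A} ∪ R={G} → {A,G} (+1)
site 0, node FW: F={C} ∩ W={C} → {C} (+0)
site 0, node DFHJKRW: DHJKR={A,G} ∪ FW={C} → {A,C,G} (+1)
site 1, node DH: D={G} ∪ H={A} → {A,G} (+1)
site 1, node DHJ: DH={A,G} ∩ J={G} → {G} (+0)
site 1, node DHJK: DHJ={G} ∪ K={C} → {C,G} (+1)
site 1, node DHJKR: DHJK={C,G} ∪ R={A} → {A,C,G} (+1)
site 1, node FW: F={C} ∩ W={C} → {C} (+0)
site 1, node DFHJKRW: DHJKR={A,C,G} ∩ FW={C} → {C} (+0)
site 2, node DH: D={A} ∪ H={C} → {A,C} (+1)
site 2, node DHJ: DH={A,C} ∪ J={T} → {A,C,T} (+1)
site 2, node DHJK: DHJ={A,C,T} ∩ K={T} → {T} (+0)
site 2, node DHJKR: DHJK={T} ∪ R={A} → {A,T} (+1)
site 2, node FW: F={G} ∩ W={G} → {G} (+0)
site 2, node DFHJKRW: DHJKR={A,T} ∪ FW={G} → {A,G,T} (+1)
site 3, node DH: D={T} ∪ H={C} → {C,T} (+1)
site 3, node DHJ: DH={C,T} ∩ J={C} → {C} (+0)
site 3, node DHJK: DHJ={C} ∪ K={A} → {A,C} (+1)
site 3, node DHJKR: DHJK={A,C} ∩ R={A} → {A} (+0)
site 3, node FW: F={A} ∪ W={G} → {A,G} (+1)
site 3, node DFHJKRW: DHJKR={A} ∩ FW={A,G} → {A} (+0)
per-site changes: [3, 3, 4, 3]; total = 13

3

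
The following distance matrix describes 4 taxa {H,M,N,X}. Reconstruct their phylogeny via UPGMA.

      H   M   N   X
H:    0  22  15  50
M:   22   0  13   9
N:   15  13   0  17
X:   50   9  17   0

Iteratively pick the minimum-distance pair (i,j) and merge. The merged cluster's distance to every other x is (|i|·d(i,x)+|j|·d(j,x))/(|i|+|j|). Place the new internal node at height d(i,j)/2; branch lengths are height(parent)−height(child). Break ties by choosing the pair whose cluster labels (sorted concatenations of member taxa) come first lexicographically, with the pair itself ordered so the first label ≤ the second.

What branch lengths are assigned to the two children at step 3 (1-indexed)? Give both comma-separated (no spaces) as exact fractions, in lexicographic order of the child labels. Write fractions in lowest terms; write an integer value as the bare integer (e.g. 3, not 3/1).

iteration 1: select M,X (d=9); attach at lengths (9/2, 9/2); label the merged cluster MX
  updated: d(H,MX)=36, d(MX,N)=15
iteration 2: select H,N (d=15); attach at lengths (15/2, 15/2); label the merged cluster HN
  updated: d(HN,MX)=51/2
iteration 3: select HN,MX (d=51/2); attach at lengths (21/4, 33/4); label the merged cluster HMNX
final tree: ((H:15/2,N:15/2):21/4,(M:9/2,X:9/2):33/4)
total length: 75/2

21/4,33/4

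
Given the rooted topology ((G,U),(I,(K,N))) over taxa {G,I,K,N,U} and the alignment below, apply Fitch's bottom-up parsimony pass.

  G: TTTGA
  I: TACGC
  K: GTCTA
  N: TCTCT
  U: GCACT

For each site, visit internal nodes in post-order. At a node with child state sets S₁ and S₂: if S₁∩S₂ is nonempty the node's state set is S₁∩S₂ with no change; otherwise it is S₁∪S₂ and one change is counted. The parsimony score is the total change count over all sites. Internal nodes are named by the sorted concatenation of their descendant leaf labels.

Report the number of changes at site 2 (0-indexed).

GU@0: {T} ∪ {G} = {G,T} (union, +1)
KN@0: {G} ∪ {T} = {G,T} (union, +1)
IKN@0: {T} ∩ {G,T} = {T} (intersection, +0)
GIKNU@0: {G,T} ∩ {T} = {T} (intersection, +0)
GU@1: {T} ∪ {C} = {C,T} (union, +1)
KN@1: {T} ∪ {C} = {C,T} (union, +1)
IKN@1: {A} ∪ {C,T} = {A,C,T} (union, +1)
GIKNU@1: {C,T} ∩ {A,C,T} = {C,T} (intersection, +0)
GU@2: {T} ∪ {A} = {A,T} (union, +1)
KN@2: {C} ∪ {T} = {C,T} (union, +1)
IKN@2: {C} ∩ {C,T} = {C} (intersection, +0)
GIKNU@2: {A,T} ∪ {C} = {A,C,T} (union, +1)
GU@3: {G} ∪ {C} = {C,G} (union, +1)
KN@3: {T} ∪ {C} = {C,T} (union, +1)
IKN@3: {G} ∪ {C,T} = {C,G,T} (union, +1)
GIKNU@3: {C,G} ∩ {C,G,T} = {C,G} (intersection, +0)
GU@4: {A} ∪ {T} = {A,T} (union, +1)
KN@4: {A} ∪ {T} = {A,T} (union, +1)
IKN@4: {C} ∪ {A,T} = {A,C,T} (union, +1)
GIKNU@4: {A,T} ∩ {A,C,T} = {A,T} (intersection, +0)
per-site changes: [2, 3, 3, 3, 3]; total = 14

3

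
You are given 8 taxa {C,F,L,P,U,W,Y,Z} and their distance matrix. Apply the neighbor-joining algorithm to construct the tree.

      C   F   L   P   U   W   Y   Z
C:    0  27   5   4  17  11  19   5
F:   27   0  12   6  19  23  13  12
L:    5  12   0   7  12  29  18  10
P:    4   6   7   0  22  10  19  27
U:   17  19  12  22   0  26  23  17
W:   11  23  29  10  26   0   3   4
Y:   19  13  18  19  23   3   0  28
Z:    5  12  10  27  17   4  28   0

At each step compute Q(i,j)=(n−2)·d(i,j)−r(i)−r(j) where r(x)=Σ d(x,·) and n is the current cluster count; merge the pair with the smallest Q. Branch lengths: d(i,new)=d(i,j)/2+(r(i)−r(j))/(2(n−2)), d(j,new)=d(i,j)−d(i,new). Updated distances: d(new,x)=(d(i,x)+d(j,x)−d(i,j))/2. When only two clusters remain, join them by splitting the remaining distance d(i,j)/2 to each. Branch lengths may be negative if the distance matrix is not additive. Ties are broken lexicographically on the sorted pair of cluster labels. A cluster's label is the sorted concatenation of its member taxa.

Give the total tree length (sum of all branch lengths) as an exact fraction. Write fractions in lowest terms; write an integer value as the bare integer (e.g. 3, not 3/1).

iteration 1: select W,Y (d=3, Q=-211); attach at lengths (1/12, 35/12); label the merged cluster WY
  updated: d(C,WY)=27/2, d(F,WY)=33/2, d(L,WY)=22, d(P,WY)=13, d(U,WY)=23, d(WY,Z)=29/2
iteration 2: select F,P (d=6, Q=-283/2); attach at lengths (87/20, 33/20); label the merged cluster FP
  updated: d(C,FP)=25/2, d(FP,L)=13/2, d(FP,U)=35/2, d(FP,WY)=47/4, d(FP,Z)=33/2
iteration 3: select FP,WY (d=47/4, Q=-205/2); attach at lengths (27/8, 67/8); label the merged cluster FPWY
  updated: d(C,FPWY)=57/8, d(FPWY,L)=67/8, d(FPWY,U)=115/8, d(FPWY,Z)=77/8
iteration 4: select C,Z (d=5, Q=-243/4); attach at lengths (5/4, 15/4); label the merged cluster CZ
  updated: d(CZ,FPWY)=47/8, d(CZ,L)=5, d(CZ,U)=29/2
iteration 5: select CZ,FPWY (d=47/8, Q=-169/4); attach at lengths (17/8, 15/4); label the merged cluster CFPWYZ
  updated: d(CFPWYZ,L)=15/4, d(CFPWYZ,U)=23/2
iteration 6: select CFPWYZ,L (d=15/4, Q=-109/4); attach at lengths (13/8, 17/8); label the merged cluster CFLPWYZ
  updated: d(CFLPWYZ,U)=79/8
iteration 7: select CFLPWYZ,U (d=79/8); attach at lengths (79/16, 79/16); label the merged cluster CFLPUWYZ
final tree: ((((C:5/4,Z:15/4):17/8,((F:87/20,P:33/20):27/8,(W:1/12,Y:35/12):67/8):15/4):13/8,L:17/8):79/16,U:79/16)
total length: 181/4

181/4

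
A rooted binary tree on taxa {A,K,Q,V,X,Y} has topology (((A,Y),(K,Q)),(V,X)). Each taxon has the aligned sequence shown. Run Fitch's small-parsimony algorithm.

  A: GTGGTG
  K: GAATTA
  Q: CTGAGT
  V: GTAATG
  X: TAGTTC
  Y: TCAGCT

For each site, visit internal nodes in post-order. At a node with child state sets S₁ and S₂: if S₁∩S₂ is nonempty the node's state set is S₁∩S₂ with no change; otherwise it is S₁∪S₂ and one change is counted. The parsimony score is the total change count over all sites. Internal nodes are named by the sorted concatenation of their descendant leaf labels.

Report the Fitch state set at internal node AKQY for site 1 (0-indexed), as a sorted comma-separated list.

site 0, node AY: A={G} ∪ Y={T} → {G,T} (+1)
site 0, node KQ: K={G} ∪ Q={C} → {C,G} (+1)
site 0, node AKQY: AY={G,T} ∩ KQ={C,G} → {G} (+0)
site 0, node VX: V={G} ∪ X={T} → {G,T} (+1)
site 0, node AKQVXY: AKQY={G} ∩ VX={G,T} → {G} (+0)
site 1, node AY: A={T} ∪ Y={C} → {C,T} (+1)
site 1, node KQ: K={A} ∪ Q={T} → {A,T} (+1)
site 1, node AKQY: AY={C,T} ∩ KQ={A,T} → {T} (+0)
site 1, node VX: V={T} ∪ X={A} → {A,T} (+1)
site 1, node AKQVXY: AKQY={T} ∩ VX={A,T} → {T} (+0)
site 2, node AY: A={G} ∪ Y={A} → {A,G} (+1)
site 2, node KQ: K={A} ∪ Q={G} → {A,G} (+1)
site 2, node AKQY: AY={A,G} ∩ KQ={A,G} → {A,G} (+0)
site 2, node VX: V={A} ∪ X={G} → {A,G} (+1)
site 2, node AKQVXY: AKQY={A,G} ∩ VX={A,G} → {A,G} (+0)
site 3, node AY: A={G} ∩ Y={G} → {G} (+0)
site 3, node KQ: K={T} ∪ Q={A} → {A,T} (+1)
site 3, node AKQY: AY={G} ∪ KQ={A,T} → {A,G,T} (+1)
site 3, node VX: V={A} ∪ X={T} → {A,T} (+1)
site 3, node AKQVXY: AKQY={A,G,T} ∩ VX={A,T} → {A,T} (+0)
site 4, node AY: A={T} ∪ Y={C} → {C,T} (+1)
site 4, node KQ: K={T} ∪ Q={G} → {G,T} (+1)
site 4, node AKQY: AY={C,T} ∩ KQ={G,T} → {T} (+0)
site 4, node VX: V={T} ∩ X={T} → {T} (+0)
site 4, node AKQVXY: AKQY={T} ∩ VX={T} → {T} (+0)
site 5, node AY: A={G} ∪ Y={T} → {G,T} (+1)
site 5, node KQ: K={A} ∪ Q={T} → {A,T} (+1)
site 5, node AKQY: AY={G,T} ∩ KQ={A,T} → {T} (+0)
site 5, node VX: V={G} ∪ X={C} → {C,G} (+1)
site 5, node AKQVXY: AKQY={T} ∪ VX={C,G} → {C,G,T} (+1)
per-site changes: [3, 3, 3, 3, 2, 4]; total = 18

T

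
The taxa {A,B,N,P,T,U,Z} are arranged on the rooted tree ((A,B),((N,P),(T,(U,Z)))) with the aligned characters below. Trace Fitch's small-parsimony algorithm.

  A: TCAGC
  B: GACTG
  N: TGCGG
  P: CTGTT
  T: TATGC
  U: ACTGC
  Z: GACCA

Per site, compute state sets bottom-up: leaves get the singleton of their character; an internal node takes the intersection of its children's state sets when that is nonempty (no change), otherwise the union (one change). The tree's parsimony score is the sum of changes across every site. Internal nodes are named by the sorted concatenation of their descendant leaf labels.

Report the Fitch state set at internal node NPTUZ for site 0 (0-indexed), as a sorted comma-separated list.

AB@0: {T} ∪ {G} = {G,T} (union, +1)
NP@0: {T} ∪ {C} = {C,T} (union, +1)
UZ@0: {A} ∪ {G} = {A,G} (union, +1)
TUZ@0: {T} ∪ {A,G} = {A,G,T} (union, +1)
NPTUZ@0: {C,T} ∩ {A,G,T} = {T} (intersection, +0)
ABNPTUZ@0: {G,T} ∩ {T} = {T} (intersection, +0)
AB@1: {C} ∪ {A} = {A,C} (union, +1)
NP@1: {G} ∪ {T} = {G,T} (union, +1)
UZ@1: {C} ∪ {A} = {A,C} (union, +1)
TUZ@1: {A} ∩ {A,C} = {A} (intersection, +0)
NPTUZ@1: {G,T} ∪ {A} = {A,G,T} (union, +1)
ABNPTUZ@1: {A,C} ∩ {A,G,T} = {A} (intersection, +0)
AB@2: {A} ∪ {C} = {A,C} (union, +1)
NP@2: {C} ∪ {G} = {C,G} (union, +1)
UZ@2: {T} ∪ {C} = {C,T} (union, +1)
TUZ@2: {T} ∩ {C,T} = {T} (intersection, +0)
NPTUZ@2: {C,G} ∪ {T} = {C,G,T} (union, +1)
ABNPTUZ@2: {A,C} ∩ {C,G,T} = {C} (intersection, +0)
AB@3: {G} ∪ {T} = {G,T} (union, +1)
NP@3: {G} ∪ {T} = {G,T} (union, +1)
UZ@3: {G} ∪ {C} = {C,G} (union, +1)
TUZ@3: {G} ∩ {C,G} = {G} (intersection, +0)
NPTUZ@3: {G,T} ∩ {G} = {G} (intersection, +0)
ABNPTUZ@3: {G,T} ∩ {G} = {G} (intersection, +0)
AB@4: {C} ∪ {G} = {C,G} (union, +1)
NP@4: {G} ∪ {T} = {G,T} (union, +1)
UZ@4: {C} ∪ {A} = {A,C} (union, +1)
TUZ@4: {C} ∩ {A,C} = {C} (intersection, +0)
NPTUZ@4: {G,T} ∪ {C} = {C,G,T} (union, +1)
ABNPTUZ@4: {C,G} ∩ {C,G,T} = {C,G} (intersection, +0)
per-site changes: [4, 4, 4, 3, 4]; total = 19

T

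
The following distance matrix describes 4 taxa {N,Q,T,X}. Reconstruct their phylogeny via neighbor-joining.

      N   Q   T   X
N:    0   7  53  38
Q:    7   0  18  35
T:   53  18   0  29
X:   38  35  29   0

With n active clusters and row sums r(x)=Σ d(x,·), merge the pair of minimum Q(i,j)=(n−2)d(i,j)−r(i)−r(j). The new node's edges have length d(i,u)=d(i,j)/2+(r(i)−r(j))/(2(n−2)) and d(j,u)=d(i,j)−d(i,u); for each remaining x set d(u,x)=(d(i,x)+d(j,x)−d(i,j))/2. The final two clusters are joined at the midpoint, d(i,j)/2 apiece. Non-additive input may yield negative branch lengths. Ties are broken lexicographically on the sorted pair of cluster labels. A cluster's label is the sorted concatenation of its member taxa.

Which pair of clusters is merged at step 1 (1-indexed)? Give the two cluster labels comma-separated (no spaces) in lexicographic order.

1. join N+Q (d=7, Q=-144) ⇒ NQ; edges |N|=13, |Q|=-6
  updated: d(NQ,T)=32, d(NQ,X)=33
2. join NQ+T (d=32, Q=-94) ⇒ NQT; edges |NQ|=18, |T|=14
  updated: d(NQT,X)=15
3. join NQT+X (d=15) ⇒ NQTX; edges |NQT|=15/2, |X|=15/2
final tree: (((N:13,Q:-6):18,T:14):15/2,X:15/2)
total length: 54

N,Q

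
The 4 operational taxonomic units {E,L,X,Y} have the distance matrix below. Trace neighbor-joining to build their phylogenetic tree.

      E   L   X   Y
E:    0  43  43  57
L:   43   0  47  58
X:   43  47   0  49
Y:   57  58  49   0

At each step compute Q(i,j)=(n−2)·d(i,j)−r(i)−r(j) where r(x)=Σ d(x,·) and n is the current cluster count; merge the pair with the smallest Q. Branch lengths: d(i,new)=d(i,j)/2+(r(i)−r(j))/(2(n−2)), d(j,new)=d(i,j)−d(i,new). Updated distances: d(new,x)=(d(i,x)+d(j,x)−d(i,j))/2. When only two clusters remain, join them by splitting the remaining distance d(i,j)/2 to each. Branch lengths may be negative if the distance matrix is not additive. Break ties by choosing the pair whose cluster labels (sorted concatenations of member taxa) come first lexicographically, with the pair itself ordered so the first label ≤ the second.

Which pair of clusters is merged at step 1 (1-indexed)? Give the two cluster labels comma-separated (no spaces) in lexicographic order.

E,L

iteration 1: select E,L (d=43, Q=-205); attach at lengths (81/4, 91/4); label the merged cluster EL
  updated: d(EL,X)=47/2, d(EL,Y)=36
iteration 2: select EL,X (d=47/2, Q=-217/2); attach at lengths (21/4, 73/4); label the merged cluster ELX
  updated: d(ELX,Y)=123/4
iteration 3: select ELX,Y (d=123/4); attach at lengths (123/8, 123/8); label the merged cluster ELXY
final tree: (((E:81/4,L:91/4):21/4,X:73/4):123/8,Y:123/8)
total length: 389/4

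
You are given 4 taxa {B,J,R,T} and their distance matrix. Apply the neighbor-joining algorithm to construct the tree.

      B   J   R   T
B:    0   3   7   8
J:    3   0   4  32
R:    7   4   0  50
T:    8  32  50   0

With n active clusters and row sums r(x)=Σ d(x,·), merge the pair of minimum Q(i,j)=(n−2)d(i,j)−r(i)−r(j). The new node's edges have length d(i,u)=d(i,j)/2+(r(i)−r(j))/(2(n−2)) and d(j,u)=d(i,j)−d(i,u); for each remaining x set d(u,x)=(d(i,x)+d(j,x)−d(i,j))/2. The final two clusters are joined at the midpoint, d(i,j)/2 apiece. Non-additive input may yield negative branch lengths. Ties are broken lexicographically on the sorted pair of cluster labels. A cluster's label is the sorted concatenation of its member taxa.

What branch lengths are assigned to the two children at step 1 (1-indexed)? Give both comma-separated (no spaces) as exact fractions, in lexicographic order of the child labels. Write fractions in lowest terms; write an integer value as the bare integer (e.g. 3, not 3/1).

step 1: merge (B,T) at d=8, Q=-92; branch lengths B→-14, T→22; new cluster BT
  updated: d(BT,J)=27/2, d(BT,R)=49/2
step 2: merge (BT,J) at d=27/2, Q=-42; branch lengths BT→17, J→-7/2; new cluster BJT
  updated: d(BJT,R)=15/2
step 3: merge (BJT,R) at d=15/2; branch lengths BJT→15/4, R→15/4; new cluster BJRT
final tree: (((B:-14,T:22):17,J:-7/2):15/4,R:15/4)
total length: 29

-14,22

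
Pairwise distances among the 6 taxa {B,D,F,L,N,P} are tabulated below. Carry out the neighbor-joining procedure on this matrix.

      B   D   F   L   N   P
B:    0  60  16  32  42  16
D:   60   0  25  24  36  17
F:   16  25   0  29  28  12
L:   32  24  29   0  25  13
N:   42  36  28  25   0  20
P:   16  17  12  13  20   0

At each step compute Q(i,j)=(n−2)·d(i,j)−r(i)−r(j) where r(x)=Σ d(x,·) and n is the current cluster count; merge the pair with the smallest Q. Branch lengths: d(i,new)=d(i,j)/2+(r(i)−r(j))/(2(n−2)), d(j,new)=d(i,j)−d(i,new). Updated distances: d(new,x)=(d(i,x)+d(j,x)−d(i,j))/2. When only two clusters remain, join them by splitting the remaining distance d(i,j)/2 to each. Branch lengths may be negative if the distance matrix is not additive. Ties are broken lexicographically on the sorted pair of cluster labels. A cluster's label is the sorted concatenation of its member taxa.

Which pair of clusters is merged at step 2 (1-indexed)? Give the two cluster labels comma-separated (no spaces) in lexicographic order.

BF,P

step 1: merge (B,F) at d=16, Q=-212; branch lengths B→15, F→1; new cluster BF
  updated: d(BF,D)=69/2, d(BF,L)=45/2, d(BF,N)=27, d(BF,P)=6
step 2: merge (BF,P) at d=6, Q=-128; branch lengths BF→26/3, P→-8/3; new cluster BFP
  updated: d(BFP,D)=91/4, d(BFP,L)=59/4, d(BFP,N)=41/2
step 3: merge (BFP,N) at d=41/2, Q=-197/2; branch lengths BFP→35/8, N→129/8; new cluster BFNP
  updated: d(BFNP,D)=153/8, d(BFNP,L)=77/8
step 4: merge (BFNP,D) at d=153/8, Q=-211/4; branch lengths BFNP→19/8, D→67/4; new cluster BDFNP
  updated: d(BDFNP,L)=29/4
step 5: merge (BDFNP,L) at d=29/4; branch lengths BDFNP→29/8, L→29/8; new cluster BDFLNP
final tree: (((((B:15,F:1):26/3,P:-8/3):35/8,N:129/8):19/8,D:67/4):29/8,L:29/8)
total length: 551/8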